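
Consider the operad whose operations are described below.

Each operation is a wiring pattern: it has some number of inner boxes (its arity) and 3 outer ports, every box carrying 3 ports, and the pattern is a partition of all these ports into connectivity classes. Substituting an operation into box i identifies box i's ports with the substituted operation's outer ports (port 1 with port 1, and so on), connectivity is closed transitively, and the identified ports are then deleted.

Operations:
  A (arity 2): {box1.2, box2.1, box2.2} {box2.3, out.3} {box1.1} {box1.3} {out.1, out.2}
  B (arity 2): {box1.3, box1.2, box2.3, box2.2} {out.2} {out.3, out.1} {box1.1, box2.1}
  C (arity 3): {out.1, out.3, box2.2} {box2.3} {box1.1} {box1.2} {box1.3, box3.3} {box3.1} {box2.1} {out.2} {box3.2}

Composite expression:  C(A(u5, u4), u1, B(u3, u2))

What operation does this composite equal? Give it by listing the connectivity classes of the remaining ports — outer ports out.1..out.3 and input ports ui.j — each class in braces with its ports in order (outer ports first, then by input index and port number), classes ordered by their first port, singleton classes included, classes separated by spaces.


{out.1, out.3, u1.2} {out.2} {u1.1} {u1.3} {u2.1, u3.1} {u2.2, u2.3, u3.2, u3.3} {u4.1, u4.2, u5.2} {u4.3} {u5.1} {u5.3}

Connectivity passes through glued C-boundaries; trace each wire chain.
the subtree at A composes to {out.1, out.2} {out.3, u4.3} {u4.1, u4.2, u5.2} {u5.1} {u5.3} on (u5, u4); out.j = own outer ports
the subtree at B composes to {out.1, out.3} {out.2} {u2.1, u3.1} {u2.2, u2.3, u3.2, u3.3} on (u3, u2); out.j = own outer ports
the subtree at C composes to {out.1, out.3, u1.2} {out.2} {u1.1} {u1.3} {u2.1, u3.1} {u2.2, u2.3, u3.2, u3.3} {u4.1, u4.2, u5.2} {u4.3} {u5.1} {u5.3} on (u5, u4, u1, u3, u2); out.j = own outer ports


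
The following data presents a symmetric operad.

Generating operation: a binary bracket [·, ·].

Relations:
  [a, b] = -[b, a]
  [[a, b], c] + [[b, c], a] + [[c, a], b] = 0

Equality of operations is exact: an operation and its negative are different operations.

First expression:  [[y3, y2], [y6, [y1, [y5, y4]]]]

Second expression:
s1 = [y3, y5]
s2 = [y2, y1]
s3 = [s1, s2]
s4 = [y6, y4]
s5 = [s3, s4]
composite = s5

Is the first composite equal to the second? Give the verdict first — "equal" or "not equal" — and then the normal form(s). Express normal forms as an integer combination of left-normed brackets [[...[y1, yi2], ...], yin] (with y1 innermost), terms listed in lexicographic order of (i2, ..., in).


not equal — first [[[[[y1, y4], y5], y6], y2], y3] - [[[[[y1, y4], y5], y6], y3], y2] - [[[[[y1, y5], y4], y6], y2], y3] + [[[[[y1, y5], y4], y6], y3], y2], second -[[[[[y1, y2], y3], y5], y4], y6] + [[[[[y1, y2], y3], y5], y6], y4] + [[[[[y1, y2], y5], y3], y4], y6] - [[[[[y1, y2], y5], y3], y6], y4]

The first expression reduces to [[[[[y1, y4], y5], y6], y2], y3] - [[[[[y1, y4], y5], y6], y3], y2] - [[[[[y1, y5], y4], y6], y2], y3] + [[[[[y1, y5], y4], y6], y3], y2]
The second expression reduces to -[[[[[y1, y2], y3], y5], y4], y6] + [[[[[y1, y2], y3], y5], y6], y4] + [[[[[y1, y2], y5], y3], y4], y6] - [[[[[y1, y2], y5], y3], y6], y4]
The forms do not match — not equal.


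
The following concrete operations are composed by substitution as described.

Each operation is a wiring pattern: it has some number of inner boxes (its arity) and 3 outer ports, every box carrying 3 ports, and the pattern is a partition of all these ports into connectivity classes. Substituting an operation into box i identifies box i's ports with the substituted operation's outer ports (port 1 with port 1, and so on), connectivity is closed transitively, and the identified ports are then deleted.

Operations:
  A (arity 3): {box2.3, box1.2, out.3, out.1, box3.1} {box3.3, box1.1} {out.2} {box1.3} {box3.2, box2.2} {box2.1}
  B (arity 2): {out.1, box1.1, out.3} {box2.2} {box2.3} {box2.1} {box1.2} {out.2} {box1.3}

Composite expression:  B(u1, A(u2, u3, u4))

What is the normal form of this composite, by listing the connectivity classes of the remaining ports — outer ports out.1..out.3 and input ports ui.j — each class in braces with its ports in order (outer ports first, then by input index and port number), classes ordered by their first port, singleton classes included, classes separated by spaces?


{out.1, out.3, u1.1} {out.2} {u1.2} {u1.3} {u2.1, u4.3} {u2.2, u3.3, u4.1} {u2.3} {u3.1} {u3.2, u4.2}

Connectivity passes through glued B-boundaries; trace each wire chain.
composing A on (u2, u3, u4), with out.j its own outer ports: {out.1, out.3, u2.2, u3.3, u4.1} {out.2} {u2.1, u4.3} {u2.3} {u3.1} {u3.2, u4.2}
composing B on (u1, u2, u3, u4), with out.j its own outer ports: {out.1, out.3, u1.1} {out.2} {u1.2} {u1.3} {u2.1, u4.3} {u2.2, u3.3, u4.1} {u2.3} {u3.1} {u3.2, u4.2}


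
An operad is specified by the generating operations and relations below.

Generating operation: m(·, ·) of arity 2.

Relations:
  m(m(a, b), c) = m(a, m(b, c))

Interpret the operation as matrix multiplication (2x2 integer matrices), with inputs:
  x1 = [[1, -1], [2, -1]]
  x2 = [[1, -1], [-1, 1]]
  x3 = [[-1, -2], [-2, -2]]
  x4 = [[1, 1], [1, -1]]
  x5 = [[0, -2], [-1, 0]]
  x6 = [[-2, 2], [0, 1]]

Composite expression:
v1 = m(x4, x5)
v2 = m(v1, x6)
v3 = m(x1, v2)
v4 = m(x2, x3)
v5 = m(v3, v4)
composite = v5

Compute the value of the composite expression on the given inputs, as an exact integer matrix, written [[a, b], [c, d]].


[[8, 0], [14, 0]]

m(x4, x5) = [[-1, -2], [1, -2]]
m(m(x4, x5), x6) = [[2, -4], [-2, 0]]
m(x1, m(m(x4, x5), x6)) = [[4, -4], [6, -8]]
m(x2, x3) = [[1, 0], [-1, 0]]
m(m(x1, m(m(x4, x5), x6)), m(x2, x3)) = [[8, 0], [14, 0]]


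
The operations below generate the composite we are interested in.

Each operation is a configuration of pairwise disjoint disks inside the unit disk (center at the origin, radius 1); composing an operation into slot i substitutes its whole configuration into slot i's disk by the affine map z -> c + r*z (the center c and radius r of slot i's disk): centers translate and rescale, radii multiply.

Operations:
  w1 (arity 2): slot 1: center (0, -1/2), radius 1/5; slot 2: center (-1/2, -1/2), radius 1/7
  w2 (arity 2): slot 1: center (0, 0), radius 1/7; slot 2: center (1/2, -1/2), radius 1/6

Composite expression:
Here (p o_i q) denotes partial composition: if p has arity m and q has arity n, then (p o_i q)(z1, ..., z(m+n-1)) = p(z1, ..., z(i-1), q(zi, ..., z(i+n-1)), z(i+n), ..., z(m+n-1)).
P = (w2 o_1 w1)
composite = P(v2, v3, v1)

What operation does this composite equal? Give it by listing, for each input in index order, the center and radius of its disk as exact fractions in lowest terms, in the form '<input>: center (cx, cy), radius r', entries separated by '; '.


v1: center (1/2, -1/2), radius 1/6; v2: center (0, -1/14), radius 1/35; v3: center (-1/14, -1/14), radius 1/49

Nesting under w2 composes maps z -> c + r*z down each v-path.
v2 passes through 2 substitutions, ending at center (0, -1/14), radius 1/35
v3 passes through 2 substitutions, ending at center (-1/14, -1/14), radius 1/49
v1 passes through 1 substitution, ending at center (1/2, -1/2), radius 1/6


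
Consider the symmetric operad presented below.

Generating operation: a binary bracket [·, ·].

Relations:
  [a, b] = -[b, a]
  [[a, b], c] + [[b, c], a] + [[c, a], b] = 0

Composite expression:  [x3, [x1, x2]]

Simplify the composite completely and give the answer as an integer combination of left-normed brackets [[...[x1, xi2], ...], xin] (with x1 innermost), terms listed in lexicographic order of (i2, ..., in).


-[[x1, x2], x3]

A multilinear Lie element is pinned by x1-initial words (x1 innermost).
Composite bracket: [x3, [x1, x2]]
Expanding via [a, b] = ab - ba: 4 signed words (2^2 = 4).
Only words starting with x1 matter:
  word x1x2x3 has sign -1, contributing -[[x1, x2], x3]


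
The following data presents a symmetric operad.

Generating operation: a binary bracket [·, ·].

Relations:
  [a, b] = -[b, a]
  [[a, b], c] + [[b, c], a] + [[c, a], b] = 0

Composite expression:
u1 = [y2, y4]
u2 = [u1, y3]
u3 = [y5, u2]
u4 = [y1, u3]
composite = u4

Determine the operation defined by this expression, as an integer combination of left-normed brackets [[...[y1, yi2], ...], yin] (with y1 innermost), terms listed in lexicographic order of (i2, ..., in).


-[[[[y1, y2], y4], y3], y5] + [[[[y1, y3], y2], y4], y5] - [[[[y1, y3], y4], y2], y5] + [[[[y1, y4], y2], y3], y5] + [[[[y1, y5], y2], y4], y3] - [[[[y1, y5], y3], y2], y4] + [[[[y1, y5], y3], y4], y2] - [[[[y1, y5], y4], y2], y3]

Antisymmetry and Jacobi reduce to y1-anchored left-normed brackets.
Composite bracket: [y1, [y5, [[y2, y4], y3]]]
Each bracket splits as ab - ba, giving 16 signed words (2^4 = 16).
Collect the words opening with y1:
  the word y1y2y4y3y5 carries sign -1 and contributes -[[[[y1, y2], y4], y3], y5]
  the word y1y3y2y4y5 carries sign +1 and contributes +[[[[y1, y3], y2], y4], y5]
  the word y1y3y4y2y5 carries sign -1 and contributes -[[[[y1, y3], y4], y2], y5]
  the word y1y4y2y3y5 carries sign +1 and contributes +[[[[y1, y4], y2], y3], y5]
  the word y1y5y2y4y3 carries sign +1 and contributes +[[[[y1, y5], y2], y4], y3]
  the word y1y5y3y2y4 carries sign -1 and contributes -[[[[y1, y5], y3], y2], y4]
  the word y1y5y3y4y2 carries sign +1 and contributes +[[[[y1, y5], y3], y4], y2]
  the word y1y5y4y2y3 carries sign -1 and contributes -[[[[y1, y5], y4], y2], y3]


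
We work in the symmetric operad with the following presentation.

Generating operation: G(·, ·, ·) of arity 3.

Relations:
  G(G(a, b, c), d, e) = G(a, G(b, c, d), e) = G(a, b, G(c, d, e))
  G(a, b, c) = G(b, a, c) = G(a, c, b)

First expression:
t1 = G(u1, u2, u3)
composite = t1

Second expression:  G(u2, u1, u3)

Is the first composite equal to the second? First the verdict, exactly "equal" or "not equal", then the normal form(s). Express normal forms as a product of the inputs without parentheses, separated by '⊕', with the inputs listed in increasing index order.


equal: each reduces to u1 ⊕ u2 ⊕ u3

The first expression reduces to u1 ⊕ u2 ⊕ u3
The second expression reduces to u1 ⊕ u2 ⊕ u3
Identical normal forms: equal.


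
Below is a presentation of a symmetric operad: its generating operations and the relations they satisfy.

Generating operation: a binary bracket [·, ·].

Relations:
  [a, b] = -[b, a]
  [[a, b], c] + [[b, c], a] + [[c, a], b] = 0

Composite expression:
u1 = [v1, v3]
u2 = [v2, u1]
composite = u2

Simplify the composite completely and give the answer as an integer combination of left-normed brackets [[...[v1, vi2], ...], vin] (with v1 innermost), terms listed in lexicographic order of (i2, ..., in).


Antisymmetry and Jacobi reduce to v1-anchored left-normed brackets.
Composite bracket: [v2, [v1, v3]]
Applying ab - ba throughout gives 4 signed words (2^2 = 4).
Words beginning with v1 determine it all:
  v1v3v2 appears with sign -1, giving the term -[[v1, v3], v2]

-[[v1, v3], v2]


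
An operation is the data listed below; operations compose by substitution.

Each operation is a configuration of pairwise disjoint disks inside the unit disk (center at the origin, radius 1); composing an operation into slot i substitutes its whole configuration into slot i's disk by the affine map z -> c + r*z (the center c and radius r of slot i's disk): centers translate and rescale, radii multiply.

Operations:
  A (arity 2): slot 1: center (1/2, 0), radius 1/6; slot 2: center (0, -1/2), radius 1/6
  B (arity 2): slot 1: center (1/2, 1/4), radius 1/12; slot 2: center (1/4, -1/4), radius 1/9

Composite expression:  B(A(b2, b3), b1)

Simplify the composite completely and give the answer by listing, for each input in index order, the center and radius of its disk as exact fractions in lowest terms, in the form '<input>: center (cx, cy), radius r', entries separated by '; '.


Each b-disk chains the slot maps above it in B; radii multiply.
tracing b2 down its 2-map path: center (13/24, 1/4), radius 1/72
tracing b3 down its 2-map path: center (1/2, 5/24), radius 1/72
tracing b1 down its 1-map path: center (1/4, -1/4), radius 1/9

b1: center (1/4, -1/4), radius 1/9; b2: center (13/24, 1/4), radius 1/72; b3: center (1/2, 5/24), radius 1/72


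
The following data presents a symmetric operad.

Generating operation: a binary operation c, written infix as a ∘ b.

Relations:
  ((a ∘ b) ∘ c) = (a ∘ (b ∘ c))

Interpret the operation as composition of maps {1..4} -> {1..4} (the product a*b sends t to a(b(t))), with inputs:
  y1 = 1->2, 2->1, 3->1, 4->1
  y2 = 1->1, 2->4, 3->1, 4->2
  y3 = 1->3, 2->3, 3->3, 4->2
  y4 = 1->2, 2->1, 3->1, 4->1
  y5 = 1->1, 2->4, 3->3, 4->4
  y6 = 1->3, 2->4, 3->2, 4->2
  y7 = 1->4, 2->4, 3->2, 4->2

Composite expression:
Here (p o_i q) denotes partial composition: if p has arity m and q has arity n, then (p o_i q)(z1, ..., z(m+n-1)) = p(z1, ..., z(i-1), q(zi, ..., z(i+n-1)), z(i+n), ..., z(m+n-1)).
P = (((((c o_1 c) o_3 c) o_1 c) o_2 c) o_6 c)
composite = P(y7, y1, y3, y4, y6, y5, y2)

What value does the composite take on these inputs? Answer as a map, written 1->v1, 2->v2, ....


1->4, 2->4, 3->4, 4->4


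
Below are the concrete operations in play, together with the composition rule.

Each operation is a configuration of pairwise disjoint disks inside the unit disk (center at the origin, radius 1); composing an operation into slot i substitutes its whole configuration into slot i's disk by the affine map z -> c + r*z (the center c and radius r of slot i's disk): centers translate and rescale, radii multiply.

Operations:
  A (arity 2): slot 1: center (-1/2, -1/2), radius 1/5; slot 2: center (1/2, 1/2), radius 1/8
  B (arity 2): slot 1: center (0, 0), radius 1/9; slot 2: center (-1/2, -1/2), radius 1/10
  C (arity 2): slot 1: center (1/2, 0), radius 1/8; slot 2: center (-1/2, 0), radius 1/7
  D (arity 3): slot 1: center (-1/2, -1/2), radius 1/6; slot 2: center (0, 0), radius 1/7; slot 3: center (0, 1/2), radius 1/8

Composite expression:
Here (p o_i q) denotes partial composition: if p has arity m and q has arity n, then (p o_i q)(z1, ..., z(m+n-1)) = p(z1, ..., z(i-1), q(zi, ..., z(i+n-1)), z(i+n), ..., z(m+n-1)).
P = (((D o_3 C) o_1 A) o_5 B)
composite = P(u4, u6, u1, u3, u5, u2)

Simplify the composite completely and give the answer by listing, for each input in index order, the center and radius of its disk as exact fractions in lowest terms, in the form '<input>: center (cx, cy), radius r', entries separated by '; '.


u1: center (0, 0), radius 1/7; u2: center (-1/14, 55/112), radius 1/560; u3: center (1/16, 1/2), radius 1/64; u4: center (-7/12, -7/12), radius 1/30; u5: center (-1/16, 1/2), radius 1/504; u6: center (-5/12, -5/12), radius 1/48

Affine substitution under D: radii multiply and u-centers shift.
u4: after 2 affine steps, its disk has center (-7/12, -7/12), radius 1/30
u6: after 2 affine steps, its disk has center (-5/12, -5/12), radius 1/48
u1: after 1 affine step, its disk has center (0, 0), radius 1/7
u3: after 2 affine steps, its disk has center (1/16, 1/2), radius 1/64
u5: after 3 affine steps, its disk has center (-1/16, 1/2), radius 1/504
u2: after 3 affine steps, its disk has center (-1/14, 55/112), radius 1/560


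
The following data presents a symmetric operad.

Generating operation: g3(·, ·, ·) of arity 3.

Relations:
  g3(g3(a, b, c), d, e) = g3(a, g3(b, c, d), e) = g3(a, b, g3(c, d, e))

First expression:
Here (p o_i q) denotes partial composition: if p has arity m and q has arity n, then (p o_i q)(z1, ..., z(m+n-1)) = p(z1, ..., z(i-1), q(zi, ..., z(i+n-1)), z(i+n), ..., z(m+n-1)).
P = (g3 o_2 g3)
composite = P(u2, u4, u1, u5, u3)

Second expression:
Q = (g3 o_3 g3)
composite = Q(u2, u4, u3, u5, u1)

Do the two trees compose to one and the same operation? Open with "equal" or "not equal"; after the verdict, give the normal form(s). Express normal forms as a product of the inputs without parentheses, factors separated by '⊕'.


not equal; the first gives u2 ⊕ u4 ⊕ u1 ⊕ u5 ⊕ u3 and the second u2 ⊕ u4 ⊕ u3 ⊕ u5 ⊕ u1

Normal form of the first expression: u2 ⊕ u4 ⊕ u1 ⊕ u5 ⊕ u3
Normal form of the second expression: u2 ⊕ u4 ⊕ u3 ⊕ u5 ⊕ u1
They disagree, so not equal.


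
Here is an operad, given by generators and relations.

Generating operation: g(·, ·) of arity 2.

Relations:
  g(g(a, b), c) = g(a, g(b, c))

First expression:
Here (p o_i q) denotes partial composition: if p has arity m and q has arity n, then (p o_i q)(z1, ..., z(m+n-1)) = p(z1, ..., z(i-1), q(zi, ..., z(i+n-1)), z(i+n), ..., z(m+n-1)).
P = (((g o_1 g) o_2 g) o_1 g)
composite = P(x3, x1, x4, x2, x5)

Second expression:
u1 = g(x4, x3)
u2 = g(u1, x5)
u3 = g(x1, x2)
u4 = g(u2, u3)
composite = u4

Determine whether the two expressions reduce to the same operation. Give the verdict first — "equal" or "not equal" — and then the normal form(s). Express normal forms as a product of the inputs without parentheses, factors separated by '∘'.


not equal: they reduce to x3 ∘ x1 ∘ x4 ∘ x2 ∘ x5 and x4 ∘ x3 ∘ x5 ∘ x1 ∘ x2


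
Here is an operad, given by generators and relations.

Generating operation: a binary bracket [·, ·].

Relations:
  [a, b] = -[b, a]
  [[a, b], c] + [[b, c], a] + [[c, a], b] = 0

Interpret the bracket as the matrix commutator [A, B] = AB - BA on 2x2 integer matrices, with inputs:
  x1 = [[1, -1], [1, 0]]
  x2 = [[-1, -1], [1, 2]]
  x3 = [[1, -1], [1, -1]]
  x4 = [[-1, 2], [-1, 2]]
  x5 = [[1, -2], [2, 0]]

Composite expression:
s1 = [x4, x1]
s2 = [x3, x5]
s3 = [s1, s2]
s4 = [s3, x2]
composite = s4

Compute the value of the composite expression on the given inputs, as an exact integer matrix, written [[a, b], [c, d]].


[[0, -24], [-24, 0]]

[x4, x1] = [[1, 1], [2, -1]]
[x3, x5] = [[0, -3], [-3, 0]]
[[x4, x1], [x3, x5]] = [[3, -6], [6, -3]]
[[[x4, x1], [x3, x5]], x2] = [[0, -24], [-24, 0]]


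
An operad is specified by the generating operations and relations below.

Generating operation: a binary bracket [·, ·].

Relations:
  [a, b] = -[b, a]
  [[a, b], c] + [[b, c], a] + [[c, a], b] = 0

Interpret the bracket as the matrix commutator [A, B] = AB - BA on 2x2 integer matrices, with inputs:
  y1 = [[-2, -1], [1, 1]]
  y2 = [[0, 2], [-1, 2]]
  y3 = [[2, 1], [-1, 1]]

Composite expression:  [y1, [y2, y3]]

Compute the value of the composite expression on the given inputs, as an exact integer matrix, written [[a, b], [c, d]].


[y2, y3] = [[-1, -4], [-3, 1]]
[y1, [y2, y3]] = [[7, 10], [-11, -7]]

[[7, 10], [-11, -7]]


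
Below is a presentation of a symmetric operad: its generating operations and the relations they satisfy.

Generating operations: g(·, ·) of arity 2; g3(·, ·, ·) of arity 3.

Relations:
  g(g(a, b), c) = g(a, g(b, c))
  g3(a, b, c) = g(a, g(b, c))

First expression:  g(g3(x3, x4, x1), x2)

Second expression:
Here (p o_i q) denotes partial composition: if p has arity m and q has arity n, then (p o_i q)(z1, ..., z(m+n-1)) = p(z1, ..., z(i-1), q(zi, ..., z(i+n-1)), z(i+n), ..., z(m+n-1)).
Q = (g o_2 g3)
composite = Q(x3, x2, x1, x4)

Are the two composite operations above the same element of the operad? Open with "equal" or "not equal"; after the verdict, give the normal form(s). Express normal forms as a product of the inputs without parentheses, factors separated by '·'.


not equal — first x3 · x4 · x1 · x2, second x3 · x2 · x1 · x4


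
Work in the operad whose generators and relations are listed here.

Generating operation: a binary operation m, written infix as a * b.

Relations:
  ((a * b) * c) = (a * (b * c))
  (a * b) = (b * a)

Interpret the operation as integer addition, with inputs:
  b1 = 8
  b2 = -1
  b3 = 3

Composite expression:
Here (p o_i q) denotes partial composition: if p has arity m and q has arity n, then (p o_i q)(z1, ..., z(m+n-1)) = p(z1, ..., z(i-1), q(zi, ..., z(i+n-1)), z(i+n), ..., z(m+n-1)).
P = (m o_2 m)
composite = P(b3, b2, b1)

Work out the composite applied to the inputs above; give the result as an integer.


10


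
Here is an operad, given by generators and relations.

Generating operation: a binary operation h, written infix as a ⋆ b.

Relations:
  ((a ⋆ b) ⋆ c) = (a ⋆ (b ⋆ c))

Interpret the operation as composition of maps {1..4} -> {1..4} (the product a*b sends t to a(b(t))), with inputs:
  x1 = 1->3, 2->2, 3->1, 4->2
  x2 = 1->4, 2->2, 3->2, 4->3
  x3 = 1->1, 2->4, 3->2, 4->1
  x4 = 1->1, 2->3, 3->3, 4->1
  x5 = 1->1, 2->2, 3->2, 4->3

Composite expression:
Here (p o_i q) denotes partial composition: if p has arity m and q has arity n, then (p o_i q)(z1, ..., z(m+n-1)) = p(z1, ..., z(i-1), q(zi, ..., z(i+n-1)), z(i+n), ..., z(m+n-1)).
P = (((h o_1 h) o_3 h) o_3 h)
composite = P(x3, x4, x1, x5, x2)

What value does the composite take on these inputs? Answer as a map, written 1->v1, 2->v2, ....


1->1, 2->2, 3->2, 4->2

(x3 ⋆ x4) = 1->1, 2->2, 3->2, 4->1
(x1 ⋆ x5) = 1->3, 2->2, 3->2, 4->1
((x1 ⋆ x5) ⋆ x2) = 1->1, 2->2, 3->2, 4->2
((x3 ⋆ x4) ⋆ ((x1 ⋆ x5) ⋆ x2)) = 1->1, 2->2, 3->2, 4->2


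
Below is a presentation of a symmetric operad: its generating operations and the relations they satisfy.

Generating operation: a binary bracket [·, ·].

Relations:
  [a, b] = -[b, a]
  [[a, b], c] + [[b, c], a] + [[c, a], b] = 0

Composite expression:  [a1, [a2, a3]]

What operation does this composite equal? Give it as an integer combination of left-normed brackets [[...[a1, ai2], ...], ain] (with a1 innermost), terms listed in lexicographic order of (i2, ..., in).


[[a1, a2], a3] - [[a1, a3], a2]

Antisymmetry and Jacobi reduce to a1-anchored left-normed brackets.
Composite bracket: [a1, [a2, a3]]
Applying ab - ba throughout gives 4 signed words (2^2 = 4).
Only words starting with a1 matter:
  a1a2a3 appears with sign +1, giving the term +[[a1, a2], a3]
  a1a3a2 appears with sign -1, giving the term -[[a1, a3], a2]


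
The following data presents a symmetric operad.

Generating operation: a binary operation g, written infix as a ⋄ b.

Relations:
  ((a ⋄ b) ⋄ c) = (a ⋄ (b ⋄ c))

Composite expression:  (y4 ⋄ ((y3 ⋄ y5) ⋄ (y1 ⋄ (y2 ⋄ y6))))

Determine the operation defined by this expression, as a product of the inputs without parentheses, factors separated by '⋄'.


y4 ⋄ y3 ⋄ y5 ⋄ y1 ⋄ y2 ⋄ y6

Every regrouping of g is equal, so read the y-inputs in written order.
(y3 ⋄ y5) unparenthesizes to y3 ⋄ y5
(y2 ⋄ y6) unparenthesizes to y2 ⋄ y6
(y1 ⋄ (y2 ⋄ y6)) unparenthesizes to y1 ⋄ y2 ⋄ y6
((y3 ⋄ y5) ⋄ (y1 ⋄ (y2 ⋄ y6))) unparenthesizes to y3 ⋄ y5 ⋄ y1 ⋄ y2 ⋄ y6
(y4 ⋄ ((y3 ⋄ y5) ⋄ (y1 ⋄ (y2 ⋄ y6)))) unparenthesizes to y4 ⋄ y3 ⋄ y5 ⋄ y1 ⋄ y2 ⋄ y6


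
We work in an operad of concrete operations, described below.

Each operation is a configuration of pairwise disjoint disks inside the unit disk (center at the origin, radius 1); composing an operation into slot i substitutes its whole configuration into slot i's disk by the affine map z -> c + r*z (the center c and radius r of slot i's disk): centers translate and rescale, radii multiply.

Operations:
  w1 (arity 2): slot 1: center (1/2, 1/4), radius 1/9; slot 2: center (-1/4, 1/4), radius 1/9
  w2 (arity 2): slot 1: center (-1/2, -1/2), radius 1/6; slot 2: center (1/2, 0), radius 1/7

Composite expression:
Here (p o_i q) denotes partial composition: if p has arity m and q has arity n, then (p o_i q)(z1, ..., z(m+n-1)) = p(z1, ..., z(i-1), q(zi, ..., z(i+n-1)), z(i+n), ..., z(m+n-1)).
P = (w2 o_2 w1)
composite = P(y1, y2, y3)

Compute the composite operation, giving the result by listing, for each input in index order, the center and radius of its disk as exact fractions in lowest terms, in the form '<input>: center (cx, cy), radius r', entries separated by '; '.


y1: center (-1/2, -1/2), radius 1/6; y2: center (4/7, 1/28), radius 1/63; y3: center (13/28, 1/28), radius 1/63

Nesting under w2 composes maps z -> c + r*z down each y-path.
for y1, the 1-step affine chain lands on center (-1/2, -1/2), radius 1/6
for y2, the 2-step affine chain lands on center (4/7, 1/28), radius 1/63
for y3, the 2-step affine chain lands on center (13/28, 1/28), radius 1/63


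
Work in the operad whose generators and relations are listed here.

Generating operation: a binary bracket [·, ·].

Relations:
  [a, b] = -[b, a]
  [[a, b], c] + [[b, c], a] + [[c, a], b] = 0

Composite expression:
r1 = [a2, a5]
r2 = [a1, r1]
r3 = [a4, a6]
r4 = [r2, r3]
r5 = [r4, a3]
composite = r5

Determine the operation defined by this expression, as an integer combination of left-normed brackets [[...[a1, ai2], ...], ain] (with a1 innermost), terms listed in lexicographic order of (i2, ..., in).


[[[[[a1, a2], a5], a4], a6], a3] - [[[[[a1, a2], a5], a6], a4], a3] - [[[[[a1, a5], a2], a4], a6], a3] + [[[[[a1, a5], a2], a6], a4], a3]


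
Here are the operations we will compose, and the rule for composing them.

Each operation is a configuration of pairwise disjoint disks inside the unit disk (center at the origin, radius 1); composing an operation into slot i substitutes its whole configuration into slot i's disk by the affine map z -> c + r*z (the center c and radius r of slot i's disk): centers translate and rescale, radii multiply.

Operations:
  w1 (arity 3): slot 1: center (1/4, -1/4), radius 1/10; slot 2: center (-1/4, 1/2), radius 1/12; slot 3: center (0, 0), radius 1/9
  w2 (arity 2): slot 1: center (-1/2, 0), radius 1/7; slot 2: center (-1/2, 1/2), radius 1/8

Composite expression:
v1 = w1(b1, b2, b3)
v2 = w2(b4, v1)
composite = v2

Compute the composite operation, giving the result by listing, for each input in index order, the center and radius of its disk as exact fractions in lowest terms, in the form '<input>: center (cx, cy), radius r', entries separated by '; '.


b1: center (-15/32, 15/32), radius 1/80; b2: center (-17/32, 9/16), radius 1/96; b3: center (-1/2, 1/2), radius 1/72; b4: center (-1/2, 0), radius 1/7


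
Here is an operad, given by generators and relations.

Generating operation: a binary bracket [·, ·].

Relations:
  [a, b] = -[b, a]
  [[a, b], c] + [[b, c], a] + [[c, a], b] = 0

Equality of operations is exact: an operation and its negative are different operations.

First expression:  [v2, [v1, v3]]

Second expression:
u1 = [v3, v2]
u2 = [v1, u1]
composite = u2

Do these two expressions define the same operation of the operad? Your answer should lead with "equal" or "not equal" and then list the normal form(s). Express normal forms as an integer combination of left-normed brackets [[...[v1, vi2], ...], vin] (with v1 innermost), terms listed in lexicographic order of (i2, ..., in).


Normal form of the first expression: -[[v1, v3], v2]
Normal form of the second expression: -[[v1, v2], v3] + [[v1, v3], v2]
No match — not equal.

not equal; the first gives -[[v1, v3], v2] and the second -[[v1, v2], v3] + [[v1, v3], v2]


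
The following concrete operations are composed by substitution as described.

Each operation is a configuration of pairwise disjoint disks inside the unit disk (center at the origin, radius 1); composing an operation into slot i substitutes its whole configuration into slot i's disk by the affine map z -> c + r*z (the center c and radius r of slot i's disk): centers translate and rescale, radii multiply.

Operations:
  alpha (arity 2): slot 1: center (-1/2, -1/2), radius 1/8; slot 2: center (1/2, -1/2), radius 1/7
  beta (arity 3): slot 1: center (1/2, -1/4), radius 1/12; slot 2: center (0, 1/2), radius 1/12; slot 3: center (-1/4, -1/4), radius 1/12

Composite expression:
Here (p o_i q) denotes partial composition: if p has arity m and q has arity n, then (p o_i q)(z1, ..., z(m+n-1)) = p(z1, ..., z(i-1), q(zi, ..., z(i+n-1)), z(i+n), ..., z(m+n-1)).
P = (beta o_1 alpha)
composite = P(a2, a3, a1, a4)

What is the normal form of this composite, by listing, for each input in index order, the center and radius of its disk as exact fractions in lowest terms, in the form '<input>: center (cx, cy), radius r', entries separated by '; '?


Only the slot chain above each a matters under beta; compose those maps.
input a2: composing its 2 substitution steps yields center (11/24, -7/24), radius 1/96
input a3: composing its 2 substitution steps yields center (13/24, -7/24), radius 1/84
input a1: composing its 1 substitution step yields center (0, 1/2), radius 1/12
input a4: composing its 1 substitution step yields center (-1/4, -1/4), radius 1/12

a1: center (0, 1/2), radius 1/12; a2: center (11/24, -7/24), radius 1/96; a3: center (13/24, -7/24), radius 1/84; a4: center (-1/4, -1/4), radius 1/12


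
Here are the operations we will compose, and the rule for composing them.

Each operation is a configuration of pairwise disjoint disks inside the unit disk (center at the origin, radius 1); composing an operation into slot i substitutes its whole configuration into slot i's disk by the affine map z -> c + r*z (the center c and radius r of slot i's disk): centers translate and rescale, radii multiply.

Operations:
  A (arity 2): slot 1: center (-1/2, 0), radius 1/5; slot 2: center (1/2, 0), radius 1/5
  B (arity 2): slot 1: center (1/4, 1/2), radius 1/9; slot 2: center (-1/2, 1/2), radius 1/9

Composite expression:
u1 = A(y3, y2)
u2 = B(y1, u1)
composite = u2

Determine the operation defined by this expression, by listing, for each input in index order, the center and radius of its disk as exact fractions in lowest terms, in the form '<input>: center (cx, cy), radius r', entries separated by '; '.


y1: center (1/4, 1/2), radius 1/9; y2: center (-4/9, 1/2), radius 1/45; y3: center (-5/9, 1/2), radius 1/45

Follow each y-input down from B: c' goes to c + r*c', radius to r*r'.
tracing y1 down its 1-map path: center (1/4, 1/2), radius 1/9
tracing y3 down its 2-map path: center (-5/9, 1/2), radius 1/45
tracing y2 down its 2-map path: center (-4/9, 1/2), radius 1/45


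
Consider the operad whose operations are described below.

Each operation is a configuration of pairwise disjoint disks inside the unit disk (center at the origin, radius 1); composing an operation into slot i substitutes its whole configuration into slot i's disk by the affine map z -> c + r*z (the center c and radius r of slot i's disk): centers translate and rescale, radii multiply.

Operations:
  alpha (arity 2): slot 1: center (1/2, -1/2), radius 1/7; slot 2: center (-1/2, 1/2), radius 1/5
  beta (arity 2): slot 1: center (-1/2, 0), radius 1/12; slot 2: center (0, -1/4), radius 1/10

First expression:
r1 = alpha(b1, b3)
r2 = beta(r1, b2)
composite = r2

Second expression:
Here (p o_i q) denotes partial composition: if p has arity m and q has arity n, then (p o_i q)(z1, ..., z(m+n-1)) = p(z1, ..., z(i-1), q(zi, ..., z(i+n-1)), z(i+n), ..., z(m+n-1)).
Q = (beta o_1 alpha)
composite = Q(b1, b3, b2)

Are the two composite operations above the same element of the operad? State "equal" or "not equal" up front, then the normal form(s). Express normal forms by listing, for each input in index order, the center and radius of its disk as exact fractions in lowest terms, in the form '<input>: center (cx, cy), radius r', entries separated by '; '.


equal — both sides give b1: center (-11/24, -1/24), radius 1/84; b2: center (0, -1/4), radius 1/10; b3: center (-13/24, 1/24), radius 1/60

The first composite normalizes to b1: center (-11/24, -1/24), radius 1/84; b2: center (0, -1/4), radius 1/10; b3: center (-13/24, 1/24), radius 1/60
The second composite normalizes to b1: center (-11/24, -1/24), radius 1/84; b2: center (0, -1/4), radius 1/10; b3: center (-13/24, 1/24), radius 1/60
The normal forms match — equal.


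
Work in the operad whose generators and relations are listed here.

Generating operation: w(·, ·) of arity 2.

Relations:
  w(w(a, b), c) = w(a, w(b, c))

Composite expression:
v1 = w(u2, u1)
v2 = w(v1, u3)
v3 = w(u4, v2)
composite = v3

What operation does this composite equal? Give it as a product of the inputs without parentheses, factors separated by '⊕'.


u4 ⊕ u2 ⊕ u1 ⊕ u3

Every regrouping of w is equal, so read the u-inputs in written order.
w(u2, u1) linearizes to u2 ⊕ u1
w(w(u2, u1), u3) linearizes to u2 ⊕ u1 ⊕ u3
w(u4, w(w(u2, u1), u3)) linearizes to u4 ⊕ u2 ⊕ u1 ⊕ u3


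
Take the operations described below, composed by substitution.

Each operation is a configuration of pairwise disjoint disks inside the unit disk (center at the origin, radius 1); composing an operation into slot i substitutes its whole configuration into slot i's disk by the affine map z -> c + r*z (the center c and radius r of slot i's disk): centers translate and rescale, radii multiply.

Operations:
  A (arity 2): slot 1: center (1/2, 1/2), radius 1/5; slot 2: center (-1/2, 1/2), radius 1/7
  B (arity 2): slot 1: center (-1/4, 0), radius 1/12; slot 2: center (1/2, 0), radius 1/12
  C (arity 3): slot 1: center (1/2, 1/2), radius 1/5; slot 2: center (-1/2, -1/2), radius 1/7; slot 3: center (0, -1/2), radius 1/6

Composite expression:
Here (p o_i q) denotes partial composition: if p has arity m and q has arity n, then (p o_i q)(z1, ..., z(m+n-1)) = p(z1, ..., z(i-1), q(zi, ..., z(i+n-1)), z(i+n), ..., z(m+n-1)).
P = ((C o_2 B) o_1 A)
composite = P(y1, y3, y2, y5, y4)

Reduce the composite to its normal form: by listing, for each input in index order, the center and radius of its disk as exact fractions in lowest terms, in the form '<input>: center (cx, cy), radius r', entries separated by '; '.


Affine substitution under C: radii multiply and y-centers shift.
tracing y1 down its 2-map path: center (3/5, 3/5), radius 1/25
tracing y3 down its 2-map path: center (2/5, 3/5), radius 1/35
tracing y2 down its 2-map path: center (-15/28, -1/2), radius 1/84
tracing y5 down its 2-map path: center (-3/7, -1/2), radius 1/84
tracing y4 down its 1-map path: center (0, -1/2), radius 1/6

y1: center (3/5, 3/5), radius 1/25; y2: center (-15/28, -1/2), radius 1/84; y3: center (2/5, 3/5), radius 1/35; y4: center (0, -1/2), radius 1/6; y5: center (-3/7, -1/2), radius 1/84


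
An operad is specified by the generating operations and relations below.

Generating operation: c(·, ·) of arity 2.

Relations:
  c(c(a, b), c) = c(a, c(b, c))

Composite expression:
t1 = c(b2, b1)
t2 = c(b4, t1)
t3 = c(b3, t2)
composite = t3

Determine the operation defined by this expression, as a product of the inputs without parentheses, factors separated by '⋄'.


b3 ⋄ b4 ⋄ b2 ⋄ b1

The c-tree's shape is irrelevant; the b-reading-order decides.
c(b2, b1) collapses to b2 ⋄ b1
c(b4, c(b2, b1)) collapses to b4 ⋄ b2 ⋄ b1
c(b3, c(b4, c(b2, b1))) collapses to b3 ⋄ b4 ⋄ b2 ⋄ b1


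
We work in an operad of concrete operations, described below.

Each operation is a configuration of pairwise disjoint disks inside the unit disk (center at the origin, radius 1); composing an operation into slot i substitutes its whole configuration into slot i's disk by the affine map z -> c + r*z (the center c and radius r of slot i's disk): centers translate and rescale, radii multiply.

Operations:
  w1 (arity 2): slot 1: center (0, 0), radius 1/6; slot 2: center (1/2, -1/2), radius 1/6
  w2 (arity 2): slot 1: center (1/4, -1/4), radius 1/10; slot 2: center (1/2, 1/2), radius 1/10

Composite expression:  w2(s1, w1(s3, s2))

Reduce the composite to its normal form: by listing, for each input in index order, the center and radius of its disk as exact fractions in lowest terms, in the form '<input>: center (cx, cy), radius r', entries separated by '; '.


s1: center (1/4, -1/4), radius 1/10; s2: center (11/20, 9/20), radius 1/60; s3: center (1/2, 1/2), radius 1/60

Only the slot chain above each s matters under w2; compose those maps.
s1: after 1 affine step, its disk has center (1/4, -1/4), radius 1/10
s3: after 2 affine steps, its disk has center (1/2, 1/2), radius 1/60
s2: after 2 affine steps, its disk has center (11/20, 9/20), radius 1/60


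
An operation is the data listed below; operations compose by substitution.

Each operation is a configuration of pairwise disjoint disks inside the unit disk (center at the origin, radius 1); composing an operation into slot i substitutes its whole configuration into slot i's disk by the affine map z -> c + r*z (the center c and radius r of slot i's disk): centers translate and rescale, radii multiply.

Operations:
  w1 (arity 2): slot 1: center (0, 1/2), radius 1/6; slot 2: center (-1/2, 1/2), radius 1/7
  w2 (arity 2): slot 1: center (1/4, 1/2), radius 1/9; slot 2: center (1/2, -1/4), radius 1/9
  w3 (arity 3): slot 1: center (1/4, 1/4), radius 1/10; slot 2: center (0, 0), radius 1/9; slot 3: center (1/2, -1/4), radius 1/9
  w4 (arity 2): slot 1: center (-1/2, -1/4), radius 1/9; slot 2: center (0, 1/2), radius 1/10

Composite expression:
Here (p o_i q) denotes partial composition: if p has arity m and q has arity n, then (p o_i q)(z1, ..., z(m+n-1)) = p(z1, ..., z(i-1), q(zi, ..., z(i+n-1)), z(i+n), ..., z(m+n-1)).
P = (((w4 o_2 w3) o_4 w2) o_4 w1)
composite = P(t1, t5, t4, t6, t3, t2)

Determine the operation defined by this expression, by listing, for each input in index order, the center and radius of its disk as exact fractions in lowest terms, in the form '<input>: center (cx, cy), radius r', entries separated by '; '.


Follow each t-input down from w4: c' goes to c + r*c', radius to r*r'.
t1: after 1 affine step, its disk has center (-1/2, -1/4), radius 1/9
t5: after 2 affine steps, its disk has center (1/40, 21/40), radius 1/100
t4: after 2 affine steps, its disk has center (0, 1/2), radius 1/90
t6: after 4 affine steps, its disk has center (19/360, 1559/3240), radius 1/4860
t3: after 4 affine steps, its disk has center (169/3240, 1559/3240), radius 1/5670
t2: after 3 affine steps, its disk has center (1/18, 17/36), radius 1/810

t1: center (-1/2, -1/4), radius 1/9; t2: center (1/18, 17/36), radius 1/810; t3: center (169/3240, 1559/3240), radius 1/5670; t4: center (0, 1/2), radius 1/90; t5: center (1/40, 21/40), radius 1/100; t6: center (19/360, 1559/3240), radius 1/4860


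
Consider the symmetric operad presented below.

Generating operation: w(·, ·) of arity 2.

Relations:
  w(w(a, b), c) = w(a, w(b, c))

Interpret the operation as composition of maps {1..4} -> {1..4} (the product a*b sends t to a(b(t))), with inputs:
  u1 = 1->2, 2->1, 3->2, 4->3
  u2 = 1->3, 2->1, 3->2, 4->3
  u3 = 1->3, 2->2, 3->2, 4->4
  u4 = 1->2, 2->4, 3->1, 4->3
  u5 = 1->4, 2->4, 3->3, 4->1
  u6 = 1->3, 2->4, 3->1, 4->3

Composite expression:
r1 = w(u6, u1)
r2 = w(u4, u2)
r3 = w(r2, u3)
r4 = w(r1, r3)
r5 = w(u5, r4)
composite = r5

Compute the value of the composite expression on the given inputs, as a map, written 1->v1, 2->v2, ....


1->4, 2->3, 3->3, 4->1

w(u6, u1) = 1->4, 2->3, 3->4, 4->1
w(u4, u2) = 1->1, 2->2, 3->4, 4->1
w(w(u4, u2), u3) = 1->4, 2->2, 3->2, 4->1
w(w(u6, u1), w(w(u4, u2), u3)) = 1->1, 2->3, 3->3, 4->4
w(u5, w(w(u6, u1), w(w(u4, u2), u3))) = 1->4, 2->3, 3->3, 4->1


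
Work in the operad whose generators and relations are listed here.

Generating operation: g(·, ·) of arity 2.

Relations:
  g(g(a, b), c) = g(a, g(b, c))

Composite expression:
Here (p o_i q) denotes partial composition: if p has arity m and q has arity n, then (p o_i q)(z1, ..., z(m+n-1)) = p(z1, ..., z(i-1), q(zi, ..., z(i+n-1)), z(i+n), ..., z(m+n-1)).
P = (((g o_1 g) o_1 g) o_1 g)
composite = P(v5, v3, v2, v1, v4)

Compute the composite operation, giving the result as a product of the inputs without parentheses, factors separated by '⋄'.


v5 ⋄ v3 ⋄ v2 ⋄ v1 ⋄ v4

All parenthesizations of g agree; list the v-inputs left to right.
g(v5, v3) spells out as v5 ⋄ v3
g(g(v5, v3), v2) spells out as v5 ⋄ v3 ⋄ v2
g(g(g(v5, v3), v2), v1) spells out as v5 ⋄ v3 ⋄ v2 ⋄ v1
g(g(g(g(v5, v3), v2), v1), v4) spells out as v5 ⋄ v3 ⋄ v2 ⋄ v1 ⋄ v4


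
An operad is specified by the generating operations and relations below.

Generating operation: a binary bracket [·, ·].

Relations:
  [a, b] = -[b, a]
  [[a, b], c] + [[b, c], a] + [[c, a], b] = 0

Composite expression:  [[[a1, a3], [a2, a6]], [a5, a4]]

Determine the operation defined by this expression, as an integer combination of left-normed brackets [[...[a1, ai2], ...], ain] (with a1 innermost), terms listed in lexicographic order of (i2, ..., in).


Left-normed coefficients sit on the a1-initial expansion words.
Composite bracket: [[[a1, a3], [a2, a6]], [a5, a4]]
Expanding via [a, b] = ab - ba: 32 signed words (2^5 = 32).
Coefficients come from the a1-initial words:
  a1a3a2a6a4a5 appears with sign -1, giving the term -[[[[[a1, a3], a2], a6], a4], a5]
  a1a3a2a6a5a4 appears with sign +1, giving the term +[[[[[a1, a3], a2], a6], a5], a4]
  a1a3a6a2a4a5 appears with sign +1, giving the term +[[[[[a1, a3], a6], a2], a4], a5]
  a1a3a6a2a5a4 appears with sign -1, giving the term -[[[[[a1, a3], a6], a2], a5], a4]

-[[[[[a1, a3], a2], a6], a4], a5] + [[[[[a1, a3], a2], a6], a5], a4] + [[[[[a1, a3], a6], a2], a4], a5] - [[[[[a1, a3], a6], a2], a5], a4]
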